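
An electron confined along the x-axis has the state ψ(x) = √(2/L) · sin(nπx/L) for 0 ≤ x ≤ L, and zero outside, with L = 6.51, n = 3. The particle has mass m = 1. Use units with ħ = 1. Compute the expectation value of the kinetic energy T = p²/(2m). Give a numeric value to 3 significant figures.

T = −(ħ²/2m) d²/dx², so ⟨T⟩ = −(ħ²/2m) ∫ ψ*·ψ'' dx; with m = 1.
d/dx sin(nπx/L) = (nπ/L)·cos(nπx/L) and d²/dx² sin(nπx/L) = −(nπ/L)²·sin(nπx/L); on 0 ≤ x ≤ L, ∫sin²(nπx/L) dx = L/2 and ∫sin(nπx/L)·cos(nπx/L) dx = 0.
⟨T⟩ = 1.0480.

1.05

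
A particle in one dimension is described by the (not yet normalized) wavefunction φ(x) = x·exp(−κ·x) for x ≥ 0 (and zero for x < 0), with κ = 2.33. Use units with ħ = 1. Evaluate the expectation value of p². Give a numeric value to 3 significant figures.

p² φ = −ħ² d²φ/dx²; ⟨p²⟩ = −ħ² ∫ φ*·φ'' dx / ∫|φ|² dx.
Differentiate x·exp(−κ·x) with the product rule; every integrand then reduces to terms xʲ·e^(−2κx) on [0, ∞), with ∫₀^∞ xʲ·e^(−2κx) dx = j!/(2κ)^(j+1).
State is unnormalized: ∫|φ|² dx = 0.019764, and ∫φ*·(−ħ² φ'') dx = 0.10730, so ⟨p²⟩ = 0.10730 / 0.019764.
⟨p²⟩ = 5.4289.

5.43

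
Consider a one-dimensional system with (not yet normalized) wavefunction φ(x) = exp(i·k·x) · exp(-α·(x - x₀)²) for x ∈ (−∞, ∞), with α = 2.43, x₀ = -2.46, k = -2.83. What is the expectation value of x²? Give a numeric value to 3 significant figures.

⟨x²⟩ = ∫ x²·|φ|² dx / ∫|φ|² dx (integrals over the domain).
Gaussian moments (u = x − x₀): ∫u^(2j)·e^(−2αu²) du = (2j−1)!!/(4α)^j · √(π/(2α)), odd powers integrate to 0; here √(π/(2α)) = 0.80400.
State is unnormalized: ∫|φ|² dx = 0.80400, and ∫φ*·x²·φ dx = 4.9482, so ⟨x²⟩ = 4.9482 / 0.80400.
⟨x²⟩ = 6.1545.

6.15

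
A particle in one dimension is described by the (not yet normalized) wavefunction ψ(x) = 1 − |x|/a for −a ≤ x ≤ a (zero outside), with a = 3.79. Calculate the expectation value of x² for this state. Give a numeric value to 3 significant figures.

⟨x²⟩ = ∫ x²·|ψ|² dx / ∫|ψ|² dx (integrals over the domain).
ψ is even, so ∫ over [−a, a] = 2∫₀ᵃ with ψ = 1 − x/a there: ∫₀ᵃ (1 − x/a)² dx = a/3, ∫₀ᵃ x²(1 − x/a)² dx = a³/30, ∫₀ᵃ x⁴(1 − x/a)² dx = a⁵/105.
State is unnormalized: ∫|ψ|² dx = 2.5267, and ∫ψ*·x²·ψ dx = 3.6293, so ⟨x²⟩ = 3.6293 / 2.5267.
⟨x²⟩ = 1.4364.

1.44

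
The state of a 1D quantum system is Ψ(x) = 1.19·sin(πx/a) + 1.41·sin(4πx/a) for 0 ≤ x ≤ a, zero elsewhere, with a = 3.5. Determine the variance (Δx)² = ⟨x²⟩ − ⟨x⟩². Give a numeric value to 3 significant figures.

0.738

Compute ⟨x⟩ and ⟨x²⟩ separately, then (Δx)² = ⟨x²⟩ − ⟨x⟩².
On 0 ≤ x ≤ a (j ≠ l): ∫sin²(jπx/a) dx = a/2, ∫sin(jπx/a)·sin(lπx/a) dx = 0; diagonal moments ∫x·sin²(jπx/a) dx = a²/4, ∫x²·sin²(jπx/a) dx = a³·(1/6 − 1/(4j²π²)); cross terms ∫x·sin(jπx/a)·sin(lπx/a) dx = 0 for j + l even and −4jla²/(π²(j² − l²)²) for j + l odd, ∫x²·sin(jπx/a)·sin(lπx/a) dx = (−1)^(j+l)·4jla³/(π²(j² − l²)²); higher powers the same way via product-to-sum and parts.
Normalization: ∫|Ψ|² dx = 5.9574.
⟨x⟩ = 1.7003 and ⟨x²⟩ = 3.6285.
(Δx)² = 3.6285 − (1.7003)² = 0.73755.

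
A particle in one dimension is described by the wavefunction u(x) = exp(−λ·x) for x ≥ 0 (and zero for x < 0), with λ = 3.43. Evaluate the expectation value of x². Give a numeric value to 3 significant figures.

0.0425

⟨x²⟩ = ∫ x²·|u|² dx / ∫|u|² dx (integrals over the domain).
Every integrand reduces to terms xʲ·e^(−2λx) on [0, ∞); use ∫₀^∞ xʲ·e^(−2λx) dx = j!/(2λ)^(j+1).
State is unnormalized: ∫|u|² dx = 0.14577, and ∫u*·x²·u dx = 0.0061952, so ⟨x²⟩ = 0.0061952 / 0.14577.
⟨x²⟩ = 0.042499.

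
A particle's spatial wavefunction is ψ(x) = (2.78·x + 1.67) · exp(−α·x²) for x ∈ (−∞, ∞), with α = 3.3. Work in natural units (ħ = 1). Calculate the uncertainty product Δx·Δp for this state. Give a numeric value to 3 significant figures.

0.510

Δx = √(⟨x²⟩−⟨x⟩²), Δp = √(⟨p²⟩−⟨p⟩²).
Expand each integrand as polynomial × e^(−2αx²) and use ∫x^(2j)·e^(−2αx²) dx = (2j−1)!!/(4α)^j · √(π/(2α)), odd powers → 0; here √(π/(2α)) = 0.68993. Differentiate with the product rule, d/dx e^(−αx²) = −2αx·e^(−αx²).
Normalization: ∫|ψ|² dx = 2.3281.
⟨x⟩ = 0.20846, ⟨x²⟩ = 0.10205 ⇒ Δx = 0.24206.
⟨p⟩ = 0.0000, ⟨p²⟩ = 4.4452 ⇒ Δp = 2.1084.
Δx·Δp = 0.51034.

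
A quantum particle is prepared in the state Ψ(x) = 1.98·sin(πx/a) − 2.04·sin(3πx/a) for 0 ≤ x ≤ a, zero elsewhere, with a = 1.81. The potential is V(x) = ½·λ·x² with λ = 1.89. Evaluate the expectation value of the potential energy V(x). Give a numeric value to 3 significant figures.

⟨V⟩ = ∫ V(x)·|Ψ|² dx / ∫|Ψ|² dx.
On 0 ≤ x ≤ a (j ≠ l): ∫sin²(jπx/a) dx = a/2, ∫sin(jπx/a)·sin(lπx/a) dx = 0; diagonal moments ∫x·sin²(jπx/a) dx = a²/4, ∫x²·sin²(jπx/a) dx = a³·(1/6 − 1/(4j²π²)); cross terms ∫x·sin(jπx/a)·sin(lπx/a) dx = 0 for j + l even and −4jla²/(π²(j² − l²)²) for j + l odd, ∫x²·sin(jπx/a)·sin(lπx/a) dx = (−1)^(j+l)·4jla³/(π²(j² − l²)²); higher powers the same way via product-to-sum and parts.
State is unnormalized: ∫|Ψ|² dx = 7.3142, and ∫Ψ*·V(x)·Ψ dx = 6.0660, so ⟨V⟩ = 6.0660 / 7.3142.
⟨V⟩ = 0.82934.

0.829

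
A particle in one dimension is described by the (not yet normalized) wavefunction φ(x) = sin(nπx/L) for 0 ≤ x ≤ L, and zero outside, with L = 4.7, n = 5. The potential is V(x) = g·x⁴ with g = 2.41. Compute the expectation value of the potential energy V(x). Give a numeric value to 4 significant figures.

230.5

⟨V⟩ = ∫ V(x)·|φ|² dx / ∫|φ|² dx.
With sin²θ = (1 − cos2θ)/2 on 0 ≤ x ≤ L: ∫sin²(nπx/L) dx = L/2, ∫x·sin²(nπx/L) dx = L²/4, ∫x²·sin²(nπx/L) dx = L³·(1/6 − 1/(4n²π²)); higher powers xᵏ the same way, integrating xᵏ·cos(2nπx/L) by parts.
State is unnormalized: ∫|φ|² dx = 2.3500, and ∫φ*·V(x)·φ dx = 541.59, so ⟨V⟩ = 541.59 / 2.3500.
⟨V⟩ = 230.46.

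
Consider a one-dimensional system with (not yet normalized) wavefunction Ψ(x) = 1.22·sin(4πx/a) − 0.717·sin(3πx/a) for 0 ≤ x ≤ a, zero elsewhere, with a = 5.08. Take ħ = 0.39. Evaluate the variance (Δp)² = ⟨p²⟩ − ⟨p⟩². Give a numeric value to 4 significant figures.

Compute ⟨p⟩ and ⟨p²⟩ separately; (Δp)² = ⟨p²⟩ − ⟨p⟩².
d²/dx² sin(jπx/a) = −(jπ/a)²·sin(jπx/a); on 0 ≤ x ≤ a, ∫sin²(jπx/a) dx = a/2 and ∫sin(jπx/a)·sin(lπx/a) dx = 0 for j ≠ l, so only diagonal terms survive in ∫|Ψ|² and ∫Ψ·Ψ″; ∫Ψ·Ψ′ dx = [Ψ²/2] between the walls = 0.
Normalization: ∫|Ψ|² dx = 5.0863.
⟨p⟩ = 0.0000 and ⟨p²⟩ = 0.82619.
(Δp)² = 0.82619 − (0.0000)² = 0.82619.

0.8262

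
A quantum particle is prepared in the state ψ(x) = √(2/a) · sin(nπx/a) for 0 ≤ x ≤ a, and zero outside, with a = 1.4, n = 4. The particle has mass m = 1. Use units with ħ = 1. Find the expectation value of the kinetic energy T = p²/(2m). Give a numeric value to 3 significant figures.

40.3

T = −(ħ²/2m) d²/dx², so ⟨T⟩ = −(ħ²/2m) ∫ ψ*·ψ'' dx; with m = 1.
d/dx sin(nπx/a) = (nπ/a)·cos(nπx/a) and d²/dx² sin(nπx/a) = −(nπ/a)²·sin(nπx/a); on 0 ≤ x ≤ a, ∫sin²(nπx/a) dx = a/2 and ∫sin(nπx/a)·cos(nπx/a) dx = 0.
⟨T⟩ = 40.284.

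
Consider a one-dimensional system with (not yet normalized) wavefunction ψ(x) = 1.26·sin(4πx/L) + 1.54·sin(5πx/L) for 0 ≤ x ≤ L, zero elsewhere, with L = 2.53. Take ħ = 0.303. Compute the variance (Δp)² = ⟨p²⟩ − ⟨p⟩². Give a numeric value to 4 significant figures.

3.028

Compute ⟨p⟩ and ⟨p²⟩ separately; (Δp)² = ⟨p²⟩ − ⟨p⟩².
d²/dx² sin(jπx/L) = −(jπ/L)²·sin(jπx/L); on 0 ≤ x ≤ L, ∫sin²(jπx/L) dx = L/2 and ∫sin(jπx/L)·sin(lπx/L) dx = 0 for j ≠ l, so only diagonal terms survive in ∫|ψ|² and ∫ψ·ψ″; ∫ψ·ψ′ dx = [ψ²/2] between the walls = 0.
Normalization: ∫|ψ|² dx = 5.0084.
⟨p⟩ = 0.0000 and ⟨p²⟩ = 3.0281.
(Δp)² = 3.0281 − (0.0000)² = 3.0281.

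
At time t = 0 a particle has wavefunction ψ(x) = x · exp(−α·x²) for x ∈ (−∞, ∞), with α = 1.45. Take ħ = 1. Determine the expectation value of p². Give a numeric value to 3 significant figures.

4.35

p² ψ = −ħ² d²ψ/dx²; ⟨p²⟩ = −ħ² ∫ ψ*·ψ'' dx / ∫|ψ|² dx.
Expand each integrand as polynomial × e^(−2αx²) and use ∫x^(2j)·e^(−2αx²) dx = (2j−1)!!/(4α)^j · √(π/(2α)), odd powers → 0; here √(π/(2α)) = 1.0408. Differentiate with the product rule, d/dx e^(−αx²) = −2αx·e^(−αx²).
State is unnormalized: ∫|ψ|² dx = 0.17945, and ∫ψ*·(−ħ² ψ'') dx = 0.78062, so ⟨p²⟩ = 0.78062 / 0.17945.
⟨p²⟩ = 4.3500.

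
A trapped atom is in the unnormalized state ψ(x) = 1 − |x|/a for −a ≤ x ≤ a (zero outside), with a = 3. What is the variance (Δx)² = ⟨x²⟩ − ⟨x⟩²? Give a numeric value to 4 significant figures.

0.9000

Compute ⟨x⟩ and ⟨x²⟩ separately, then (Δx)² = ⟨x²⟩ − ⟨x⟩².
ψ is even, so ∫ over [−a, a] = 2∫₀ᵃ with ψ = 1 − x/a there: ∫₀ᵃ (1 − x/a)² dx = a/3, ∫₀ᵃ x²(1 − x/a)² dx = a³/30, ∫₀ᵃ x⁴(1 − x/a)² dx = a⁵/105.
Normalization: ∫|ψ|² dx = 2.0000.
⟨x⟩ = 0.0000 and ⟨x²⟩ = 0.90000.
(Δx)² = 0.90000 − (0.0000)² = 0.90000.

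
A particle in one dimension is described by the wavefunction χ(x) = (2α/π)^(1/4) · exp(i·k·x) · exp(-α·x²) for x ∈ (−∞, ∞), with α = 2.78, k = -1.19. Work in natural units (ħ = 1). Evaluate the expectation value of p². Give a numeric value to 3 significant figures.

p² χ = −ħ² d²χ/dx²; ⟨p²⟩ = −ħ² ∫ χ*·χ'' dx.
Gaussian moments: ∫x^(2j)·e^(−2αx²) dx = (2j−1)!!/(4α)^j · √(π/(2α)), odd powers integrate to 0; here √(π/(2α)) = 0.75169. Derivatives: χ′ = (ik − 2αx)·χ, χ″ = ((ik − 2αx)² − 2α)·χ; the odd-in-x pieces drop out.
⟨p²⟩ = 4.1961.

4.20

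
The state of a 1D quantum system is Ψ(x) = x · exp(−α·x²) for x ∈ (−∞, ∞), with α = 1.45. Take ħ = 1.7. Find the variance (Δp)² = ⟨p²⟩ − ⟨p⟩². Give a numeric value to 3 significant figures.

Compute ⟨p⟩ and ⟨p²⟩ separately; (Δp)² = ⟨p²⟩ − ⟨p⟩².
Expand each integrand as polynomial × e^(−2αx²) and use ∫x^(2j)·e^(−2αx²) dx = (2j−1)!!/(4α)^j · √(π/(2α)), odd powers → 0; here √(π/(2α)) = 1.0408. Differentiate with the product rule, d/dx e^(−αx²) = −2αx·e^(−αx²).
Normalization: ∫|Ψ|² dx = 0.17945.
⟨p⟩ = 0.0000 and ⟨p²⟩ = 12.572.
(Δp)² = 12.572 − (0.0000)² = 12.572.

12.6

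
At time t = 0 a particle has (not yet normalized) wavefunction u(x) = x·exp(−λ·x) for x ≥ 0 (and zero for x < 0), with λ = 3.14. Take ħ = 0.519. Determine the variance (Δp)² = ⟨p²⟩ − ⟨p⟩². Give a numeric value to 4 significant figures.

Compute ⟨p⟩ and ⟨p²⟩ separately; (Δp)² = ⟨p²⟩ − ⟨p⟩².
Differentiate x·exp(−λ·x) with the product rule; every integrand then reduces to terms xʲ·e^(−2λx) on [0, ∞), with ∫₀^∞ xʲ·e^(−2λx) dx = j!/(2λ)^(j+1).
Normalization: ∫|u|² dx = 0.0080752.
⟨p⟩ = 0.0000 and ⟨p²⟩ = 2.6558.
(Δp)² = 2.6558 − (0.0000)² = 2.6558.

2.656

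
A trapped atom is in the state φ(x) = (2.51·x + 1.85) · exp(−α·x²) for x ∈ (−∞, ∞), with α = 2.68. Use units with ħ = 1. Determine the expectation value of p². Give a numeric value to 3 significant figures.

p² φ = −ħ² d²φ/dx²; ⟨p²⟩ = −ħ² ∫ φ*·φ'' dx / ∫|φ|² dx.
Expand each integrand as polynomial × e^(−2αx²) and use ∫x^(2j)·e^(−2αx²) dx = (2j−1)!!/(4α)^j · √(π/(2α)), odd powers → 0; here √(π/(2α)) = 0.76558. Differentiate with the product rule, d/dx e^(−αx²) = −2αx·e^(−αx²).
State is unnormalized: ∫|φ|² dx = 3.0701, and ∫φ*·(−ħ² φ'') dx = 10.640, so ⟨p²⟩ = 10.640 / 3.0701.
⟨p²⟩ = 3.4655.

3.47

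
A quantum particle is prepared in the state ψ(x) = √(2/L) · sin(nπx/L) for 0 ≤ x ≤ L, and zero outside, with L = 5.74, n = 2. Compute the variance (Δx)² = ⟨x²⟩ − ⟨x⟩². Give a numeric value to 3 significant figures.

2.33

Compute ⟨x⟩ and ⟨x²⟩ separately, then (Δx)² = ⟨x²⟩ − ⟨x⟩².
With sin²θ = (1 − cos2θ)/2 on 0 ≤ x ≤ L: ∫sin²(nπx/L) dx = L/2, ∫x·sin²(nπx/L) dx = L²/4, ∫x²·sin²(nπx/L) dx = L³·(1/6 − 1/(4n²π²)); higher powers xᵏ the same way, integrating xᵏ·cos(2nπx/L) by parts.
⟨x⟩ = 2.8700 and ⟨x²⟩ = 10.565.
(Δx)² = 10.565 − (2.8700)² = 2.3283.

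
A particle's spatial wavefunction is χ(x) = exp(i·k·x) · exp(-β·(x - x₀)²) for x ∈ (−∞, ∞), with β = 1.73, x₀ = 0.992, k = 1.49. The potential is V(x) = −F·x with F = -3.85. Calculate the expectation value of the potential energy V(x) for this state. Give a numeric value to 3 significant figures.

⟨V⟩ = ∫ V(x)·|χ|² dx / ∫|χ|² dx.
Gaussian moments (u = x − x₀): ∫u^(2j)·e^(−2βu²) du = (2j−1)!!/(4β)^j · √(π/(2β)), odd powers integrate to 0; here √(π/(2β)) = 0.95288.
State is unnormalized: ∫|χ|² dx = 0.95288, and ∫χ*·V(x)·χ dx = 3.6392, so ⟨V⟩ = 3.6392 / 0.95288.
⟨V⟩ = 3.8192.

3.82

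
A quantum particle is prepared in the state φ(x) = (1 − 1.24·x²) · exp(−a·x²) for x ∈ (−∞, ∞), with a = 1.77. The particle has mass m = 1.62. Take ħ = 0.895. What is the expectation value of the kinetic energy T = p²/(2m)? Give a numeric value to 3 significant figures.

0.923

T = −(ħ²/2m) d²/dx², so ⟨T⟩ = −(ħ²/2m) ∫ φ*·φ'' dx / ∫|φ|² dx; with m = 1.62.
Expand each integrand as polynomial × e^(−2ax²) and use ∫x^(2j)·e^(−2ax²) dx = (2j−1)!!/(4a)^j · √(π/(2a)), odd powers → 0; here √(π/(2a)) = 0.94205. Differentiate with the product rule, d/dx e^(−ax²) = −2ax·e^(−ax²).
State is unnormalized: ∫|φ|² dx = 0.69876, and ∫φ*·(−ħ²/2m · φ'') dx = 0.64515, so ⟨T⟩ = 0.64515 / 0.69876.
⟨T⟩ = 0.92329.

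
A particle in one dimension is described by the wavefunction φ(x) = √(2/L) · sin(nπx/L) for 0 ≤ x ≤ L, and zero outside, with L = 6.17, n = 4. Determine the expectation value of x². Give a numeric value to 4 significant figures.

12.57

⟨x²⟩ = ∫ x²·|φ|² dx (integrals over the domain).
With sin²θ = (1 − cos2θ)/2 on 0 ≤ x ≤ L: ∫sin²(nπx/L) dx = L/2, ∫x·sin²(nπx/L) dx = L²/4, ∫x²·sin²(nπx/L) dx = L³·(1/6 − 1/(4n²π²)); higher powers xᵏ the same way, integrating xᵏ·cos(2nπx/L) by parts.
⟨x²⟩ = 12.569.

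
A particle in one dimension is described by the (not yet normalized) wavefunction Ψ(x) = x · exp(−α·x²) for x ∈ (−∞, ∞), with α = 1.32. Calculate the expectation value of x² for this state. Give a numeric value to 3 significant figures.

0.568

⟨x²⟩ = ∫ x²·|Ψ|² dx / ∫|Ψ|² dx (integrals over the domain).
Expand each integrand as polynomial × e^(−2αx²) and use ∫x^(2j)·e^(−2αx²) dx = (2j−1)!!/(4α)^j · √(π/(2α)), odd powers → 0; here √(π/(2α)) = 1.0909.
State is unnormalized: ∫|Ψ|² dx = 0.20660, and ∫Ψ*·x²·Ψ dx = 0.11739, so ⟨x²⟩ = 0.11739 / 0.20660.
⟨x²⟩ = 0.56818.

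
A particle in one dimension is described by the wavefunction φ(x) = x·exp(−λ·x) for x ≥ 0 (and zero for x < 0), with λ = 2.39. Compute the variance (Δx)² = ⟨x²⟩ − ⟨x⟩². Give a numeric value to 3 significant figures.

0.131

Compute ⟨x⟩ and ⟨x²⟩ separately, then (Δx)² = ⟨x²⟩ − ⟨x⟩².
Every integrand reduces to terms xʲ·e^(−2λx) on [0, ∞); use ∫₀^∞ xʲ·e^(−2λx) dx = j!/(2λ)^(j+1).
Normalization: ∫|φ|² dx = 0.018312.
⟨x⟩ = 0.62762 and ⟨x²⟩ = 0.52520.
(Δx)² = 0.52520 − (0.62762)² = 0.13130.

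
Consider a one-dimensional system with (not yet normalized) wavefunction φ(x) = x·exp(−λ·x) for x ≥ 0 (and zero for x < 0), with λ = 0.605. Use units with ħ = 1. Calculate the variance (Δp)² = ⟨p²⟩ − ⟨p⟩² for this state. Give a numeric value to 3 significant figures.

Compute ⟨p⟩ and ⟨p²⟩ separately; (Δp)² = ⟨p²⟩ − ⟨p⟩².
Differentiate x·exp(−λ·x) with the product rule; every integrand then reduces to terms xʲ·e^(−2λx) on [0, ∞), with ∫₀^∞ xʲ·e^(−2λx) dx = j!/(2λ)^(j+1).
Normalization: ∫|φ|² dx = 1.1289.
⟨p⟩ = 0.0000 and ⟨p²⟩ = 0.36603.
(Δp)² = 0.36603 − (0.0000)² = 0.36603.

0.366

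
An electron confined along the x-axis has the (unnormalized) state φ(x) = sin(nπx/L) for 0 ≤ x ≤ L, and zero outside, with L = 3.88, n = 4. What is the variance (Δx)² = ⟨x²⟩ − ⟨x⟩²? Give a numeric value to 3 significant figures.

Compute ⟨x⟩ and ⟨x²⟩ separately, then (Δx)² = ⟨x²⟩ − ⟨x⟩².
With sin²θ = (1 − cos2θ)/2 on 0 ≤ x ≤ L: ∫sin²(nπx/L) dx = L/2, ∫x·sin²(nπx/L) dx = L²/4, ∫x²·sin²(nπx/L) dx = L³·(1/6 − 1/(4n²π²)); higher powers xᵏ the same way, integrating xᵏ·cos(2nπx/L) by parts.
Normalization: ∫|φ|² dx = 1.9400.
⟨x⟩ = 1.9400 and ⟨x²⟩ = 4.9705.
(Δx)² = 4.9705 − (1.9400)² = 1.2069.

1.21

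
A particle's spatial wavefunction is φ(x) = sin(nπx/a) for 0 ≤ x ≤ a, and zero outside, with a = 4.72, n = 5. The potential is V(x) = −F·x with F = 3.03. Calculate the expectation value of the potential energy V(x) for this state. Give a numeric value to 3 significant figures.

⟨V⟩ = ∫ V(x)·|φ|² dx / ∫|φ|² dx.
With sin²θ = (1 − cos2θ)/2 on 0 ≤ x ≤ a: ∫sin²(nπx/a) dx = a/2, ∫x·sin²(nπx/a) dx = a²/4, ∫x²·sin²(nπx/a) dx = a³·(1/6 − 1/(4n²π²)); higher powers xᵏ the same way, integrating xᵏ·cos(2nπx/a) by parts.
State is unnormalized: ∫|φ|² dx = 2.3600, and ∫φ*·V(x)·φ dx = -16.876, so ⟨V⟩ = -16.876 / 2.3600.
⟨V⟩ = -7.1508.

-7.15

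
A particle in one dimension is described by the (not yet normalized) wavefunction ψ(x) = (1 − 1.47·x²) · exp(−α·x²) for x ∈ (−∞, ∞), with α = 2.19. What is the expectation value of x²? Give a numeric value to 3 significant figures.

⟨x²⟩ = ∫ x²·|ψ|² dx / ∫|ψ|² dx (integrals over the domain).
Expand each integrand as polynomial × e^(−2αx²) and use ∫x^(2j)·e^(−2αx²) dx = (2j−1)!!/(4α)^j · √(π/(2α)), odd powers → 0; here √(π/(2α)) = 0.84691.
State is unnormalized: ∫|ψ|² dx = 0.63422, and ∫ψ*·x²·ψ dx = 0.040175, so ⟨x²⟩ = 0.040175 / 0.63422.
⟨x²⟩ = 0.063345.

0.0633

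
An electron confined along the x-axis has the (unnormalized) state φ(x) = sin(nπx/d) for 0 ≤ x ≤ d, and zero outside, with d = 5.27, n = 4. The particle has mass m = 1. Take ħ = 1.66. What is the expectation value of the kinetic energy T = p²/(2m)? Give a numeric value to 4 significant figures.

T = −(ħ²/2m) d²/dx², so ⟨T⟩ = −(ħ²/2m) ∫ φ*·φ'' dx / ∫|φ|² dx; with m = 1.
d/dx sin(nπx/d) = (nπ/d)·cos(nπx/d) and d²/dx² sin(nπx/d) = −(nπ/d)²·sin(nπx/d); on 0 ≤ x ≤ d, ∫sin²(nπx/d) dx = d/2 and ∫sin(nπx/d)·cos(nπx/d) dx = 0.
State is unnormalized: ∫|φ|² dx = 2.6350, and ∫φ*·(−ħ²/2m · φ'') dx = 20.643, so ⟨T⟩ = 20.643 / 2.6350.
⟨T⟩ = 7.8340.

7.834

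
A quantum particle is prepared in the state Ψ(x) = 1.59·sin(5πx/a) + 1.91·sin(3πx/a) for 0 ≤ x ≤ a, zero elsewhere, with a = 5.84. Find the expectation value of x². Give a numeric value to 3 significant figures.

⟨x²⟩ = ∫ x²·|Ψ|² dx / ∫|Ψ|² dx (integrals over the domain).
On 0 ≤ x ≤ a (j ≠ l): ∫sin²(jπx/a) dx = a/2, ∫sin(jπx/a)·sin(lπx/a) dx = 0; diagonal moments ∫x·sin²(jπx/a) dx = a²/4, ∫x²·sin²(jπx/a) dx = a³·(1/6 − 1/(4j²π²)); cross terms ∫x·sin(jπx/a)·sin(lπx/a) dx = 0 for j + l even and −4jla²/(π²(j² − l²)²) for j + l odd, ∫x²·sin(jπx/a)·sin(lπx/a) dx = (−1)^(j+l)·4jla³/(π²(j² − l²)²); higher powers the same way via product-to-sum and parts.
State is unnormalized: ∫|Ψ|² dx = 18.035, and ∫Ψ*·x²·Ψ dx = 231.20, so ⟨x²⟩ = 231.20 / 18.035.
⟨x²⟩ = 12.820.

12.8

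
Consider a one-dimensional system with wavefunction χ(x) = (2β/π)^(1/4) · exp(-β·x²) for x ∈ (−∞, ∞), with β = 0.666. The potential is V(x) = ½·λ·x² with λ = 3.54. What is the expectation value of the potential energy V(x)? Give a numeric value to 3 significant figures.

0.664

⟨V⟩ = ∫ V(x)·|χ|² dx.
Gaussian moments: ∫x^(2j)·e^(−2βx²) dx = (2j−1)!!/(4β)^j · √(π/(2β)), odd powers integrate to 0; here √(π/(2β)) = 1.5358.
⟨V⟩ = 0.66441.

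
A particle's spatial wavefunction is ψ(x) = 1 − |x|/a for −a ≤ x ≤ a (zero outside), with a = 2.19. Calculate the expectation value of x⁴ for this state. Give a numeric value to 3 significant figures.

0.657

⟨x⁴⟩ = ∫ x⁴·|ψ|² dx / ∫|ψ|² dx (integrals over the domain).
ψ is even, so ∫ over [−a, a] = 2∫₀ᵃ with ψ = 1 − x/a there: ∫₀ᵃ (1 − x/a)² dx = a/3, ∫₀ᵃ x²(1 − x/a)² dx = a³/30, ∫₀ᵃ x⁴(1 − x/a)² dx = a⁵/105.
State is unnormalized: ∫|ψ|² dx = 1.4600, and ∫ψ*·x⁴·ψ dx = 0.95954, so ⟨x⁴⟩ = 0.95954 / 1.4600.
⟨x⁴⟩ = 0.65722.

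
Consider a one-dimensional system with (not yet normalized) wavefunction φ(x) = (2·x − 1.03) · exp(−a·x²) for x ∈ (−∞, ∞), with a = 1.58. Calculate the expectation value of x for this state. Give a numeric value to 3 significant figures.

-0.385

⟨x⟩ = ∫ x·|φ|² dx / ∫|φ|² dx (integrals over the domain).
Expand each integrand as polynomial × e^(−2ax²) and use ∫x^(2j)·e^(−2ax²) dx = (2j−1)!!/(4a)^j · √(π/(2a)), odd powers → 0; here √(π/(2a)) = 0.99708.
State is unnormalized: ∫|φ|² dx = 1.6889, and ∫φ*·x·φ dx = -0.65000, so ⟨x⟩ = -0.65000 / 1.6889.
⟨x⟩ = -0.38487.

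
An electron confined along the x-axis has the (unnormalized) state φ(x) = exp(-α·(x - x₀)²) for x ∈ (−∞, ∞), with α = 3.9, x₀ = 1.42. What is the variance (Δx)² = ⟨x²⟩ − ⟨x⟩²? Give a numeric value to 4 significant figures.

Compute ⟨x⟩ and ⟨x²⟩ separately, then (Δx)² = ⟨x²⟩ − ⟨x⟩².
Gaussian moments (u = x − x₀): ∫u^(2j)·e^(−2αu²) du = (2j−1)!!/(4α)^j · √(π/(2α)), odd powers integrate to 0; here √(π/(2α)) = 0.63464.
Normalization: ∫|φ|² dx = 0.63464.
⟨x⟩ = 1.4200 and ⟨x²⟩ = 2.0805.
(Δx)² = 2.0805 − (1.4200)² = 0.064103.

0.06410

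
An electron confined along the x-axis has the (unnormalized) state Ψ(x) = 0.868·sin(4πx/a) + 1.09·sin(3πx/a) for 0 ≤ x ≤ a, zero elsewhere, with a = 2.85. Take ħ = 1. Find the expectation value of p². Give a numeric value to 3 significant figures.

14.2

p² Ψ = −ħ² d²Ψ/dx²; ⟨p²⟩ = −ħ² ∫ Ψ*·Ψ'' dx / ∫|Ψ|² dx.
d²/dx² sin(jπx/a) = −(jπ/a)²·sin(jπx/a); on 0 ≤ x ≤ a, ∫sin²(jπx/a) dx = a/2 and ∫sin(jπx/a)·sin(lπx/a) dx = 0 for j ≠ l, so only diagonal terms survive in ∫|Ψ|² and ∫Ψ·Ψ″; ∫Ψ·Ψ′ dx = [Ψ²/2] between the walls = 0.
State is unnormalized: ∫|Ψ|² dx = 2.7667, and ∫Ψ*·(−ħ² Ψ'') dx = 39.388, so ⟨p²⟩ = 39.388 / 2.7667.
⟨p²⟩ = 14.237.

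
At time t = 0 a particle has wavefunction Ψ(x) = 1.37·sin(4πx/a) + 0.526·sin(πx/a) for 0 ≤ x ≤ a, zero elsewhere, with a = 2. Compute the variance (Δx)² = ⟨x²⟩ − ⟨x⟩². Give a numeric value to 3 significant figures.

0.296

Compute ⟨x⟩ and ⟨x²⟩ separately, then (Δx)² = ⟨x²⟩ − ⟨x⟩².
On 0 ≤ x ≤ a (j ≠ l): ∫sin²(jπx/a) dx = a/2, ∫sin(jπx/a)·sin(lπx/a) dx = 0; diagonal moments ∫x·sin²(jπx/a) dx = a²/4, ∫x²·sin²(jπx/a) dx = a³·(1/6 − 1/(4j²π²)); cross terms ∫x·sin(jπx/a)·sin(lπx/a) dx = 0 for j + l even and −4jla²/(π²(j² − l²)²) for j + l odd, ∫x²·sin(jπx/a)·sin(lπx/a) dx = (−1)^(j+l)·4jla³/(π²(j² − l²)²); higher powers the same way via product-to-sum and parts.
Normalization: ∫|Ψ|² dx = 2.1536.
⟨x⟩ = 0.98071 and ⟨x²⟩ = 1.2577.
(Δx)² = 1.2577 − (0.98071)² = 0.29589.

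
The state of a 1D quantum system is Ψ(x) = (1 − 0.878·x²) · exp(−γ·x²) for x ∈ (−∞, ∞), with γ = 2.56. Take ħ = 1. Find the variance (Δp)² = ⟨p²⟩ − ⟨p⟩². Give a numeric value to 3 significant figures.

Compute ⟨p⟩ and ⟨p²⟩ separately; (Δp)² = ⟨p²⟩ − ⟨p⟩².
Expand each integrand as polynomial × e^(−2γx²) and use ∫x^(2j)·e^(−2γx²) dx = (2j−1)!!/(4γ)^j · √(π/(2γ)), odd powers → 0; here √(π/(2γ)) = 0.78332. Differentiate with the product rule, d/dx e^(−γx²) = −2γx·e^(−γx²).
Normalization: ∫|Ψ|² dx = 0.66627.
⟨p⟩ = 0.0000 and ⟨p²⟩ = 3.6808.
(Δp)² = 3.6808 − (0.0000)² = 3.6808.

3.68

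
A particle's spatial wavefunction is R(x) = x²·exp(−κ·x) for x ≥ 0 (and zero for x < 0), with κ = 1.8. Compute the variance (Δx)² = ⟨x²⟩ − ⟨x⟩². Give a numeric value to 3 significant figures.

0.386

Compute ⟨x⟩ and ⟨x²⟩ separately, then (Δx)² = ⟨x²⟩ − ⟨x⟩².
Every integrand reduces to terms xʲ·e^(−2κx) on [0, ∞); use ∫₀^∞ xʲ·e^(−2κx) dx = j!/(2κ)^(j+1).
Normalization: ∫|R|² dx = 0.039692.
⟨x⟩ = 1.3889 and ⟨x²⟩ = 2.3148.
(Δx)² = 2.3148 − (1.3889)² = 0.38580.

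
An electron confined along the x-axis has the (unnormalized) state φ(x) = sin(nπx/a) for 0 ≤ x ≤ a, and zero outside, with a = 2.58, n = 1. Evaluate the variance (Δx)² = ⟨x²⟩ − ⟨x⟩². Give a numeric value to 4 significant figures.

Compute ⟨x⟩ and ⟨x²⟩ separately, then (Δx)² = ⟨x²⟩ − ⟨x⟩².
With sin²θ = (1 − cos2θ)/2 on 0 ≤ x ≤ a: ∫sin²(nπx/a) dx = a/2, ∫x·sin²(nπx/a) dx = a²/4, ∫x²·sin²(nπx/a) dx = a³·(1/6 − 1/(4n²π²)); higher powers xᵏ the same way, integrating xᵏ·cos(2nπx/a) by parts.
Normalization: ∫|φ|² dx = 1.2900.
⟨x⟩ = 1.2900 and ⟨x²⟩ = 1.8816.
(Δx)² = 1.8816 − (1.2900)² = 0.21748.

0.2175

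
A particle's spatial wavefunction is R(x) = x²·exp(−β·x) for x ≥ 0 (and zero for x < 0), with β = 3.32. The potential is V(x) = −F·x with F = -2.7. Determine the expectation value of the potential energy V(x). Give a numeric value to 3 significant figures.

2.03

⟨V⟩ = ∫ V(x)·|R|² dx / ∫|R|² dx.
Every integrand reduces to terms xʲ·e^(−2βx) on [0, ∞); use ∫₀^∞ xʲ·e^(−2βx) dx = j!/(2β)^(j+1).
State is unnormalized: ∫|R|² dx = 0.0018594, and ∫R*·V(x)·R dx = 0.0037804, so ⟨V⟩ = 0.0037804 / 0.0018594.
⟨V⟩ = 2.0331.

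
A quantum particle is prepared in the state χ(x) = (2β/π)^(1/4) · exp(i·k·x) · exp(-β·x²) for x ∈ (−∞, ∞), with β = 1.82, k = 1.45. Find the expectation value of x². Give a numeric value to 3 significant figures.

⟨x²⟩ = ∫ x²·|χ|² dx (integrals over the domain).
Gaussian moments: ∫x^(2j)·e^(−2βx²) dx = (2j−1)!!/(4β)^j · √(π/(2β)), odd powers integrate to 0; here √(π/(2β)) = 0.92902.
⟨x²⟩ = 0.13736.

0.137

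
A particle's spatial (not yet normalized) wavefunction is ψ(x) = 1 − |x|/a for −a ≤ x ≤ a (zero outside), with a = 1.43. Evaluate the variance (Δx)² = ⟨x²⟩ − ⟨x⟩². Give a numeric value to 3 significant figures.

Compute ⟨x⟩ and ⟨x²⟩ separately, then (Δx)² = ⟨x²⟩ − ⟨x⟩².
ψ is even, so ∫ over [−a, a] = 2∫₀ᵃ with ψ = 1 − x/a there: ∫₀ᵃ (1 − x/a)² dx = a/3, ∫₀ᵃ x²(1 − x/a)² dx = a³/30, ∫₀ᵃ x⁴(1 − x/a)² dx = a⁵/105.
Normalization: ∫|ψ|² dx = 0.95333.
⟨x⟩ = 0.0000 and ⟨x²⟩ = 0.20449.
(Δx)² = 0.20449 − (0.0000)² = 0.20449.

0.204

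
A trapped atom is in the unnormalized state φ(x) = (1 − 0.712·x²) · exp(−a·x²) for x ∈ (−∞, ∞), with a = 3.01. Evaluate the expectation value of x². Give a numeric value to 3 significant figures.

⟨x²⟩ = ∫ x²·|φ|² dx / ∫|φ|² dx (integrals over the domain).
Expand each integrand as polynomial × e^(−2ax²) and use ∫x^(2j)·e^(−2ax²) dx = (2j−1)!!/(4a)^j · √(π/(2a)), odd powers → 0; here √(π/(2a)) = 0.72240.
State is unnormalized: ∫|φ|² dx = 0.64454, and ∫φ*·x²·φ dx = 0.041858, so ⟨x²⟩ = 0.041858 / 0.64454.
⟨x²⟩ = 0.064943.

0.0649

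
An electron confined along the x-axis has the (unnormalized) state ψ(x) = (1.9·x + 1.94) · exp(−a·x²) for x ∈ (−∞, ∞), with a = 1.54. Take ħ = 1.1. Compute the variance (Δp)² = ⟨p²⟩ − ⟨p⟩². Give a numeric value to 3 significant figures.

Compute ⟨p⟩ and ⟨p²⟩ separately; (Δp)² = ⟨p²⟩ − ⟨p⟩².
Expand each integrand as polynomial × e^(−2ax²) and use ∫x^(2j)·e^(−2ax²) dx = (2j−1)!!/(4a)^j · √(π/(2a)), odd powers → 0; here √(π/(2a)) = 1.0099. Differentiate with the product rule, d/dx e^(−ax²) = −2ax·e^(−ax²).
Normalization: ∫|ψ|² dx = 4.3929.
⟨p⟩ = 0.0000 and ⟨p²⟩ = 2.3655.
(Δp)² = 2.3655 − (0.0000)² = 2.3655.

2.37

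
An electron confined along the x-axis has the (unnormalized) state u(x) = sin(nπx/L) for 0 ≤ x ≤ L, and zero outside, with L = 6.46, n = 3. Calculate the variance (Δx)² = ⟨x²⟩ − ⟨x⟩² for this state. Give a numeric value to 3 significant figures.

3.24

Compute ⟨x⟩ and ⟨x²⟩ separately, then (Δx)² = ⟨x²⟩ − ⟨x⟩².
With sin²θ = (1 − cos2θ)/2 on 0 ≤ x ≤ L: ∫sin²(nπx/L) dx = L/2, ∫x·sin²(nπx/L) dx = L²/4, ∫x²·sin²(nπx/L) dx = L³·(1/6 − 1/(4n²π²)); higher powers xᵏ the same way, integrating xᵏ·cos(2nπx/L) by parts.
Normalization: ∫|u|² dx = 3.2300.
⟨x⟩ = 3.2300 and ⟨x²⟩ = 13.676.
(Δx)² = 13.676 − (3.2300)² = 3.2427.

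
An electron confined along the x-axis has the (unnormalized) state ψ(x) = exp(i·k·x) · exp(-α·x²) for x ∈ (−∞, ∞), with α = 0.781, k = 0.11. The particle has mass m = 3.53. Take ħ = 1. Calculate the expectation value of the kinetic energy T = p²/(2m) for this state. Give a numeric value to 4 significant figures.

0.1123

T = −(ħ²/2m) d²/dx², so ⟨T⟩ = −(ħ²/2m) ∫ ψ*·ψ'' dx / ∫|ψ|² dx; with m = 3.53.
Gaussian moments: ∫x^(2j)·e^(−2αx²) dx = (2j−1)!!/(4α)^j · √(π/(2α)), odd powers integrate to 0; here √(π/(2α)) = 1.4182. Derivatives: ψ′ = (ik − 2αx)·ψ, ψ″ = ((ik − 2αx)² − 2α)·ψ; the odd-in-x pieces drop out.
State is unnormalized: ∫|ψ|² dx = 1.4182, and ∫ψ*·(−ħ²/2m · ψ'') dx = 0.15932, so ⟨T⟩ = 0.15932 / 1.4182.
⟨T⟩ = 0.11234.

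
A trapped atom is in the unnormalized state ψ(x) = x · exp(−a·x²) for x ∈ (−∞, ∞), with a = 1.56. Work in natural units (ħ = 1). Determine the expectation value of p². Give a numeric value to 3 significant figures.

4.68

p² ψ = −ħ² d²ψ/dx²; ⟨p²⟩ = −ħ² ∫ ψ*·ψ'' dx / ∫|ψ|² dx.
Expand each integrand as polynomial × e^(−2ax²) and use ∫x^(2j)·e^(−2ax²) dx = (2j−1)!!/(4a)^j · √(π/(2a)), odd powers → 0; here √(π/(2a)) = 1.0035. Differentiate with the product rule, d/dx e^(−ax²) = −2ax·e^(−ax²).
State is unnormalized: ∫|ψ|² dx = 0.16081, and ∫ψ*·(−ħ² ψ'') dx = 0.75259, so ⟨p²⟩ = 0.75259 / 0.16081.
⟨p²⟩ = 4.6800.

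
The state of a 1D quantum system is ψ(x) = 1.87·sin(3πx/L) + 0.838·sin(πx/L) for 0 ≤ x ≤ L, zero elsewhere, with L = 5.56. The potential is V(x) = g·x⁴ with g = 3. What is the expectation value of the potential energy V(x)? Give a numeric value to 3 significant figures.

⟨V⟩ = ∫ V(x)·|ψ|² dx / ∫|ψ|² dx.
On 0 ≤ x ≤ L (j ≠ l): ∫sin²(jπx/L) dx = L/2, ∫sin(jπx/L)·sin(lπx/L) dx = 0; diagonal moments ∫x·sin²(jπx/L) dx = L²/4, ∫x²·sin²(jπx/L) dx = L³·(1/6 − 1/(4j²π²)); cross terms ∫x·sin(jπx/L)·sin(lπx/L) dx = 0 for j + l even and −4jlL²/(π²(j² − l²)²) for j + l odd, ∫x²·sin(jπx/L)·sin(lπx/L) dx = (−1)^(j+l)·4jlL³/(π²(j² − l²)²); higher powers the same way via product-to-sum and parts.
State is unnormalized: ∫|ψ|² dx = 11.674, and ∫ψ*·V(x)·ψ dx = 7441.8, so ⟨V⟩ = 7441.8 / 11.674.
⟨V⟩ = 637.48.

637.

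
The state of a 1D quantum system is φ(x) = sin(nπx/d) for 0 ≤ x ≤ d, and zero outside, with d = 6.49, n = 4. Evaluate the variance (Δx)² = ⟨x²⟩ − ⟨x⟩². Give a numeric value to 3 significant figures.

3.38

Compute ⟨x⟩ and ⟨x²⟩ separately, then (Δx)² = ⟨x²⟩ − ⟨x⟩².
With sin²θ = (1 − cos2θ)/2 on 0 ≤ x ≤ d: ∫sin²(nπx/d) dx = d/2, ∫x·sin²(nπx/d) dx = d²/4, ∫x²·sin²(nπx/d) dx = d³·(1/6 − 1/(4n²π²)); higher powers xᵏ the same way, integrating xᵏ·cos(2nπx/d) by parts.
Normalization: ∫|φ|² dx = 3.2450.
⟨x⟩ = 3.2450 and ⟨x²⟩ = 13.907.
(Δx)² = 13.907 − (3.2450)² = 3.3766.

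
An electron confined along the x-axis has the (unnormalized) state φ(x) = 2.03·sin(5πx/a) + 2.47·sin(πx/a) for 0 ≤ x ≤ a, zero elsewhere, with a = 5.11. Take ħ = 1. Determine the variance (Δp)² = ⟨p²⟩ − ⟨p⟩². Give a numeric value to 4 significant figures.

Compute ⟨p⟩ and ⟨p²⟩ separately; (Δp)² = ⟨p²⟩ − ⟨p⟩².
d²/dx² sin(jπx/a) = −(jπ/a)²·sin(jπx/a); on 0 ≤ x ≤ a, ∫sin²(jπx/a) dx = a/2 and ∫sin(jπx/a)·sin(lπx/a) dx = 0 for j ≠ l, so only diagonal terms survive in ∫|φ|² and ∫φ·φ″; ∫φ·φ′ dx = [φ²/2] between the walls = 0.
Normalization: ∫|φ|² dx = 26.117.
⟨p⟩ = 0.0000 and ⟨p²⟩ = 4.0350.
(Δp)² = 4.0350 − (0.0000)² = 4.0350.

4.035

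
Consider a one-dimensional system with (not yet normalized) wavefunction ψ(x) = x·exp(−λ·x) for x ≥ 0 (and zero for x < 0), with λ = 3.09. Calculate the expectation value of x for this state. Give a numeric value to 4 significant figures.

⟨x⟩ = ∫ x·|ψ|² dx / ∫|ψ|² dx (integrals over the domain).
Every integrand reduces to terms xʲ·e^(−2λx) on [0, ∞); use ∫₀^∞ xʲ·e^(−2λx) dx = j!/(2λ)^(j+1).
State is unnormalized: ∫|ψ|² dx = 0.0084735, and ∫ψ*·x·ψ dx = 0.0041134, so ⟨x⟩ = 0.0041134 / 0.0084735.
⟨x⟩ = 0.48544.

0.4854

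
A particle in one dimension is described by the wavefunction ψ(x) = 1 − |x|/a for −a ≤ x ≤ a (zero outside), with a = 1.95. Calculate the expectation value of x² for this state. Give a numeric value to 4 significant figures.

0.3803

⟨x²⟩ = ∫ x²·|ψ|² dx / ∫|ψ|² dx (integrals over the domain).
ψ is even, so ∫ over [−a, a] = 2∫₀ᵃ with ψ = 1 − x/a there: ∫₀ᵃ (1 − x/a)² dx = a/3, ∫₀ᵃ x²(1 − x/a)² dx = a³/30, ∫₀ᵃ x⁴(1 − x/a)² dx = a⁵/105.
State is unnormalized: ∫|ψ|² dx = 1.3000, and ∫ψ*·x²·ψ dx = 0.49433, so ⟨x²⟩ = 0.49433 / 1.3000.
⟨x²⟩ = 0.38025.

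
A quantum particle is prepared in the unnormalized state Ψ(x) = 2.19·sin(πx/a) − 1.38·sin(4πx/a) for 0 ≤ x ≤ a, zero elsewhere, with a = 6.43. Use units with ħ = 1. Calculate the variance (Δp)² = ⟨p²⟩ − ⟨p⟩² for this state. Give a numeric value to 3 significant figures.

1.26

Compute ⟨p⟩ and ⟨p²⟩ separately; (Δp)² = ⟨p²⟩ − ⟨p⟩².
d²/dx² sin(jπx/a) = −(jπ/a)²·sin(jπx/a); on 0 ≤ x ≤ a, ∫sin²(jπx/a) dx = a/2 and ∫sin(jπx/a)·sin(lπx/a) dx = 0 for j ≠ l, so only diagonal terms survive in ∫|Ψ|² and ∫Ψ·Ψ″; ∫Ψ·Ψ′ dx = [Ψ²/2] between the walls = 0.
Normalization: ∫|Ψ|² dx = 21.542.
⟨p⟩ = 0.0000 and ⟨p²⟩ = 1.2564.
(Δp)² = 1.2564 − (0.0000)² = 1.2564.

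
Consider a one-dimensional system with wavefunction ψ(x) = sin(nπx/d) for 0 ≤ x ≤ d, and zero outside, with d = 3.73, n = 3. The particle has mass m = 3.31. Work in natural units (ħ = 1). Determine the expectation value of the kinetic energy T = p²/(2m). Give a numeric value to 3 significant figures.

0.964

T = −(ħ²/2m) d²/dx², so ⟨T⟩ = −(ħ²/2m) ∫ ψ*·ψ'' dx / ∫|ψ|² dx; with m = 3.31.
d/dx sin(nπx/d) = (nπ/d)·cos(nπx/d) and d²/dx² sin(nπx/d) = −(nπ/d)²·sin(nπx/d); on 0 ≤ x ≤ d, ∫sin²(nπx/d) dx = d/2 and ∫sin(nπx/d)·cos(nπx/d) dx = 0.
State is unnormalized: ∫|ψ|² dx = 1.8650, and ∫ψ*·(−ħ²/2m · ψ'') dx = 1.7986, so ⟨T⟩ = 1.7986 / 1.8650.
⟨T⟩ = 0.96442.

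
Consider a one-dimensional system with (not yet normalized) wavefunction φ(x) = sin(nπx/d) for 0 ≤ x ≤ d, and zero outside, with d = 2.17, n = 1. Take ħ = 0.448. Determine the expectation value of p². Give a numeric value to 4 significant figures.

p² φ = −ħ² d²φ/dx²; ⟨p²⟩ = −ħ² ∫ φ*·φ'' dx / ∫|φ|² dx.
d/dx sin(nπx/d) = (nπ/d)·cos(nπx/d) and d²/dx² sin(nπx/d) = −(nπ/d)²·sin(nπx/d); on 0 ≤ x ≤ d, ∫sin²(nπx/d) dx = d/2 and ∫sin(nπx/d)·cos(nπx/d) dx = 0.
State is unnormalized: ∫|φ|² dx = 1.0850, and ∫φ*·(−ħ² φ'') dx = 0.45642, so ⟨p²⟩ = 0.45642 / 1.0850.
⟨p²⟩ = 0.42066.

0.4207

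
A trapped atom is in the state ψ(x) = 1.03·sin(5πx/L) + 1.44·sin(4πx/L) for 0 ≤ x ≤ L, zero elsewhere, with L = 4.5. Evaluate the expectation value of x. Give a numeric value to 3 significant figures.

1.40

⟨x⟩ = ∫ x·|ψ|² dx / ∫|ψ|² dx (integrals over the domain).
On 0 ≤ x ≤ L (j ≠ l): ∫sin²(jπx/L) dx = L/2, ∫sin(jπx/L)·sin(lπx/L) dx = 0; diagonal moments ∫x·sin²(jπx/L) dx = L²/4, ∫x²·sin²(jπx/L) dx = L³·(1/6 − 1/(4j²π²)); cross terms ∫x·sin(jπx/L)·sin(lπx/L) dx = 0 for j + l even and −4jlL²/(π²(j² − l²)²) for j + l odd, ∫x²·sin(jπx/L)·sin(lπx/L) dx = (−1)^(j+l)·4jlL³/(π²(j² − l²)²); higher powers the same way via product-to-sum and parts.
State is unnormalized: ∫|ψ|² dx = 7.0526, and ∫ψ*·x·ψ dx = 9.8572, so ⟨x⟩ = 9.8572 / 7.0526.
⟨x⟩ = 1.3977.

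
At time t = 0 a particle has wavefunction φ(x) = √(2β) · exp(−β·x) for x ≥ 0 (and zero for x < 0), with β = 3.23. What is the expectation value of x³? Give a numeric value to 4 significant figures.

⟨x³⟩ = ∫ x³·|φ|² dx (integrals over the domain).
Every integrand reduces to terms xʲ·e^(−2βx) on [0, ∞); use ∫₀^∞ xʲ·e^(−2βx) dx = j!/(2β)^(j+1).
⟨x³⟩ = 0.022256.

0.02226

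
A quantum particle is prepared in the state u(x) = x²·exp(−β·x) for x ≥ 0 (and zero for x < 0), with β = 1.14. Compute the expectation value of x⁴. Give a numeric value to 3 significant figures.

62.2

⟨x⁴⟩ = ∫ x⁴·|u|² dx / ∫|u|² dx (integrals over the domain).
Every integrand reduces to terms xʲ·e^(−2βx) on [0, ∞); use ∫₀^∞ xʲ·e^(−2βx) dx = j!/(2β)^(j+1).
State is unnormalized: ∫|u|² dx = 0.38953, and ∫u*·x⁴·u dx = 24.216, so ⟨x⁴⟩ = 24.216 / 0.38953.
⟨x⁴⟩ = 62.168.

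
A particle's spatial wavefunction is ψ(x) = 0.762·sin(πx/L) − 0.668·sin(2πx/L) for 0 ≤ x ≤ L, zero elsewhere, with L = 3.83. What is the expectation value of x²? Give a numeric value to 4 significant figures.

⟨x²⟩ = ∫ x²·|ψ|² dx / ∫|ψ|² dx (integrals over the domain).
On 0 ≤ x ≤ L (j ≠ l): ∫sin²(jπx/L) dx = L/2, ∫sin(jπx/L)·sin(lπx/L) dx = 0; diagonal moments ∫x·sin²(jπx/L) dx = L²/4, ∫x²·sin²(jπx/L) dx = L³·(1/6 − 1/(4j²π²)); cross terms ∫x·sin(jπx/L)·sin(lπx/L) dx = 0 for j + l even and −4jlL²/(π²(j² − l²)²) for j + l odd, ∫x²·sin(jπx/L)·sin(lπx/L) dx = (−1)^(j+l)·4jlL³/(π²(j² − l²)²); higher powers the same way via product-to-sum and parts.
State is unnormalized: ∫|ψ|² dx = 1.9665, and ∫ψ*·x²·ψ dx = 13.781, so ⟨x²⟩ = 13.781 / 1.9665.
⟨x²⟩ = 7.0082.

7.008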